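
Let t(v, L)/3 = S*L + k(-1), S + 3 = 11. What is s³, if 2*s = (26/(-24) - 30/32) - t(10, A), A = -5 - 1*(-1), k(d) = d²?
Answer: 83281698863/884736 ≈ 94132.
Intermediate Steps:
A = -4 (A = -5 + 1 = -4)
S = 8 (S = -3 + 11 = 8)
t(v, L) = 3 + 24*L (t(v, L) = 3*(8*L + (-1)²) = 3*(8*L + 1) = 3*(1 + 8*L) = 3 + 24*L)
s = 4367/96 (s = ((26/(-24) - 30/32) - (3 + 24*(-4)))/2 = ((26*(-1/24) - 30*1/32) - (3 - 96))/2 = ((-13/12 - 15/16) - 1*(-93))/2 = (-97/48 + 93)/2 = (½)*(4367/48) = 4367/96 ≈ 45.490)
s³ = (4367/96)³ = 83281698863/884736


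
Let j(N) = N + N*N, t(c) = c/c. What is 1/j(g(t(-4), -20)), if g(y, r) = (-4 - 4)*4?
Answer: 1/992 ≈ 0.0010081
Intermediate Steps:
t(c) = 1
g(y, r) = -32 (g(y, r) = -8*4 = -32)
j(N) = N + N²
1/j(g(t(-4), -20)) = 1/(-32*(1 - 32)) = 1/(-32*(-31)) = 1/992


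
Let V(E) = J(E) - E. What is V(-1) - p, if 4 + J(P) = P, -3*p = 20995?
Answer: 20983/3 ≈ 6994.3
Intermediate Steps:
p = -20995/3 (p = -⅓*20995 = -20995/3 ≈ -6998.3)
J(P) = -4 + P
V(E) = -4 (V(E) = (-4 + E) - E = -4)
V(-1) - p = -4 - 1*(-20995/3) = -4 + 20995/3 = 20983/3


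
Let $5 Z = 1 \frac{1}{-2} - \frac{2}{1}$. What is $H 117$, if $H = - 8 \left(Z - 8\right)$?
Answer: $7956$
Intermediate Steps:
$Z = - \frac{1}{2}$ ($Z = \frac{1 \frac{1}{-2} - \frac{2}{1}}{5} = \frac{1 \left(- \frac{1}{2}\right) - 2}{5} = \frac{- \frac{1}{2} - 2}{5} = \frac{1}{5} \left(- \frac{5}{2}\right) = - \frac{1}{2} \approx -0.5$)
$H = 68$ ($H = - 8 \left(- \frac{1}{2} - 8\right) = \left(-8\right) \left(- \frac{17}{2}\right) = 68$)
$H 117 = 68 \cdot 117 = 7956$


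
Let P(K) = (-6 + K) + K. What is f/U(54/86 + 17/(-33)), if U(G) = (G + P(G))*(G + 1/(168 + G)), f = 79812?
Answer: -6389469426844944/53803538659 ≈ -1.1876e+5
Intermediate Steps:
P(K) = -6 + 2*K
U(G) = (-6 + 3*G)*(G + 1/(168 + G)) (U(G) = (G + (-6 + 2*G))*(G + 1/(168 + G)) = (-6 + 3*G)*(G + 1/(168 + G)))
f/U(54/86 + 17/(-33)) = 79812/((3*(-2 + (54/86 + 17/(-33))³ - 335*(54/86 + 17/(-33)) + 166*(54/86 + 17/(-33))²)/(168 + (54/86 + 17/(-33))))) = 79812/((3*(-2 + (54*(1/86) + 17*(-1/33))³ - 335*(54*(1/86) + 17*(-1/33)) + 166*(54*(1/86) + 17*(-1/33))²)/(168 + (54*(1/86) + 17*(-1/33))))) = 79812/((3*(-2 + (27/43 - 17/33)³ - 335*(27/43 - 17/33) + 166*(27/43 - 17/33)²)/(168 + (27/43 - 17/33)))) = 79812/((3*(-2 + (160/1419)³ - 335*160/1419 + 166*(160/1419)²)/(168 + 160/1419))) = 79812/((3*(-2 + 4096000/2857243059 - 53600/1419 + 166*(25600/2013561))/(238552/1419))) = 79812/((3*(1419/238552)*(-2 + 4096000/2857243059 - 53600/1419 + 4249600/2013561))) = 79812/((3*(1419/238552)*(-107607077318/2857243059))) = 79812/(-53803538659/80056500612) = 79812*(-80056500612/53803538659) = -6389469426844944/53803538659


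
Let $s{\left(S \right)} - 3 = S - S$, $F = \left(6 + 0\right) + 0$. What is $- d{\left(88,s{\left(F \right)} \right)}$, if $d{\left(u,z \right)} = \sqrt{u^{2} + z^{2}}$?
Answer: $- \sqrt{7753} \approx -88.051$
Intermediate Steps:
$F = 6$ ($F = 6 + 0 = 6$)
$s{\left(S \right)} = 3$ ($s{\left(S \right)} = 3 + \left(S - S\right) = 3 + 0 = 3$)
$- d{\left(88,s{\left(F \right)} \right)} = - \sqrt{88^{2} + 3^{2}} = - \sqrt{7744 + 9} = - \sqrt{7753}$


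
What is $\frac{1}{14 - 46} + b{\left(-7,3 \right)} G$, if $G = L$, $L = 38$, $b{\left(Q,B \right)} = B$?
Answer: $\frac{3647}{32} \approx 113.97$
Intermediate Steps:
$G = 38$
$\frac{1}{14 - 46} + b{\left(-7,3 \right)} G = \frac{1}{14 - 46} + 3 \cdot 38 = \frac{1}{-32} + 114 = - \frac{1}{32} + 114 = \frac{3647}{32}$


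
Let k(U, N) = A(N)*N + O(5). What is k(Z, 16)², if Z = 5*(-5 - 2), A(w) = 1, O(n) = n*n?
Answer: 1681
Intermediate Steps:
O(n) = n²
Z = -35 (Z = 5*(-7) = -35)
k(U, N) = 25 + N (k(U, N) = 1*N + 5² = N + 25 = 25 + N)
k(Z, 16)² = (25 + 16)² = 41² = 1681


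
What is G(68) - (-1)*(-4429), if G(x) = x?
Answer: -4361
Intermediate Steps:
G(68) - (-1)*(-4429) = 68 - (-1)*(-4429) = 68 - 1*4429 = 68 - 4429 = -4361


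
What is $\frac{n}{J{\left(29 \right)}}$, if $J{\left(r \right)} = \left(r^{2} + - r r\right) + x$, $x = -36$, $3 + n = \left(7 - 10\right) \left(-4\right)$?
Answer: $- \frac{1}{4} \approx -0.25$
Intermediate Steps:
$n = 9$ ($n = -3 + \left(7 - 10\right) \left(-4\right) = -3 - -12 = -3 + 12 = 9$)
$J{\left(r \right)} = -36$ ($J{\left(r \right)} = \left(r^{2} + - r r\right) - 36 = \left(r^{2} - r^{2}\right) - 36 = 0 - 36 = -36$)
$\frac{n}{J{\left(29 \right)}} = \frac{9}{-36} = 9 \left(- \frac{1}{36}\right) = - \frac{1}{4}$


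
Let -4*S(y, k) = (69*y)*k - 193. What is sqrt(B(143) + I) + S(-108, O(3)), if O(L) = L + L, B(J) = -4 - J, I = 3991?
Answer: 45153/4 ≈ 11288.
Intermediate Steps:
O(L) = 2*L
S(y, k) = 193/4 - 69*k*y/4 (S(y, k) = -((69*y)*k - 193)/4 = -(69*k*y - 193)/4 = -(-193 + 69*k*y)/4 = 193/4 - 69*k*y/4)
sqrt(B(143) + I) + S(-108, O(3)) = sqrt((-4 - 1*143) + 3991) + (193/4 - 69/4*2*3*(-108)) = sqrt((-4 - 143) + 3991) + (193/4 - 69/4*6*(-108)) = sqrt(-147 + 3991) + (193/4 + 11178) = sqrt(3844) + 44905/4 = 62 + 44905/4 = 45153/4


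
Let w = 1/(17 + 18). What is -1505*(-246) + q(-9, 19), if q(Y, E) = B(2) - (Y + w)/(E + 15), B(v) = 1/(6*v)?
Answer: 2643444679/7140 ≈ 3.7023e+5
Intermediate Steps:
B(v) = 1/(6*v)
w = 1/35 ≈ 0.028571
q(Y, E) = 1/12 - (1/35 + Y)/(15 + E) (q(Y, E) = (1/6)/2 - (Y + 1/35)/(E + 15) = (1/6)*(1/2) - (1/35 + Y)/(15 + E) = 1/12 - (1/35 + Y)/(15 + E))
-1505*(-246) + q(-9, 19) = -1505*(-246) + (171/140 - 1*(-9) + (1/12)*19)/(15 + 19) = 370230 + (171/140 + 9 + 19/12)/34 = 370230 + (1/34)*(2479/210) = 370230 + 2479/7140 = 2643444679/7140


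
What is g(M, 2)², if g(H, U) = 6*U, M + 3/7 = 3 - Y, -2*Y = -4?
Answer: 144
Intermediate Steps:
Y = 2 (Y = -½*(-4) = 2)
M = 4/7 (M = -3/7 + (3 - 1*2) = -3/7 + (3 - 2) = -3/7 + 1 = 4/7 ≈ 0.57143)
g(M, 2)² = (6*2)² = 12² = 144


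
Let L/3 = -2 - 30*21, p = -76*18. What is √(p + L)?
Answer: 8*I*√51 ≈ 57.131*I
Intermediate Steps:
p = -1368
L = -1896 (L = 3*(-2 - 30*21) = 3*(-2 - 630) = 3*(-632) = -1896)
√(p + L) = √(-1368 - 1896) = √(-3264) = 8*I*√51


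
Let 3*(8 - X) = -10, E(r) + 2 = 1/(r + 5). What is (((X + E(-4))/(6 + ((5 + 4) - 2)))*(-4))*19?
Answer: -2356/39 ≈ -60.410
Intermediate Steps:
E(r) = -2 + 1/(5 + r) (E(r) = -2 + 1/(r + 5) = -2 + 1/(5 + r))
X = 34/3 (X = 8 - ⅓*(-10) = 8 + 10/3 = 34/3 ≈ 11.333)
(((X + E(-4))/(6 + ((5 + 4) - 2)))*(-4))*19 = (((34/3 + (-9 - 2*(-4))/(5 - 4))/(6 + ((5 + 4) - 2)))*(-4))*19 = (((34/3 + (-9 + 8)/1)/(6 + (9 - 2)))*(-4))*19 = (((34/3 + 1*(-1))/(6 + 7))*(-4))*19 = (((34/3 - 1)/13)*(-4))*19 = (((31/3)*(1/13))*(-4))*19 = ((31/39)*(-4))*19 = -124/39*19 = -2356/39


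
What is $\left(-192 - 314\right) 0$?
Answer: $0$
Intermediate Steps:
$\left(-192 - 314\right) 0 = \left(-506\right) 0 = 0$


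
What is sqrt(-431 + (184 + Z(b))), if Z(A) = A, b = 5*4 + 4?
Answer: I*sqrt(223) ≈ 14.933*I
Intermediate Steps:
b = 24 (b = 20 + 4 = 24)
sqrt(-431 + (184 + Z(b))) = sqrt(-431 + (184 + 24)) = sqrt(-431 + 208) = sqrt(-223) = I*sqrt(223)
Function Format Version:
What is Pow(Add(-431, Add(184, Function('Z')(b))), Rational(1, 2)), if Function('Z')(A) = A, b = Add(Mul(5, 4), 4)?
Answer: Mul(I, Pow(223, Rational(1, 2))) ≈ Mul(14.933, I)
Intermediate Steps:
b = 24 (b = Add(20, 4) = 24)
Pow(Add(-431, Add(184, Function('Z')(b))), Rational(1, 2)) = Pow(Add(-431, Add(184, 24)), Rational(1, 2)) = Pow(Add(-431, 208), Rational(1, 2)) = Pow(-223, Rational(1, 2)) = Mul(I, Pow(223, Rational(1, 2)))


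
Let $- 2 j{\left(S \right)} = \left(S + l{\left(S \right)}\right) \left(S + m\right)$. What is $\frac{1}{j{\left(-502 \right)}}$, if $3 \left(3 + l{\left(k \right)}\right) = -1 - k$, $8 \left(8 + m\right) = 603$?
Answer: $- \frac{8}{587613} \approx -1.3614 \cdot 10^{-5}$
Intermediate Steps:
$m = \frac{539}{8}$ ($m = -8 + \frac{1}{8} \cdot 603 = -8 + \frac{603}{8} = \frac{539}{8} \approx 67.375$)
$l{\left(k \right)} = - \frac{10}{3} - \frac{k}{3}$ ($l{\left(k \right)} = -3 + \frac{-1 - k}{3} = -3 - \left(\frac{1}{3} + \frac{k}{3}\right) = - \frac{10}{3} - \frac{k}{3}$)
$j{\left(S \right)} = - \frac{\left(- \frac{10}{3} + \frac{2 S}{3}\right) \left(\frac{539}{8} + S\right)}{2}$ ($j{\left(S \right)} = - \frac{\left(S - \left(\frac{10}{3} + \frac{S}{3}\right)\right) \left(S + \frac{539}{8}\right)}{2} = - \frac{\left(- \frac{10}{3} + \frac{2 S}{3}\right) \left(\frac{539}{8} + S\right)}{2}$)
$\frac{1}{j{\left(-502 \right)}} = \frac{1}{\frac{2695}{24} - - \frac{125249}{12} - \frac{\left(-502\right)^{2}}{3}} = \frac{1}{\frac{2695}{24} + \frac{125249}{12} - \frac{252004}{3}} = \frac{1}{- \frac{587613}{8}} = - \frac{8}{587613}$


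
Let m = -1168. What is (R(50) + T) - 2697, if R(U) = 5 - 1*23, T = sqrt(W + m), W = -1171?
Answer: -2715 + I*sqrt(2339) ≈ -2715.0 + 48.363*I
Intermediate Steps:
T = I*sqrt(2339) (T = sqrt(-1171 - 1168) = sqrt(-2339) = I*sqrt(2339) ≈ 48.363*I)
R(U) = -18 (R(U) = 5 - 23 = -18)
(R(50) + T) - 2697 = (-18 + I*sqrt(2339)) - 2697 = -2715 + I*sqrt(2339)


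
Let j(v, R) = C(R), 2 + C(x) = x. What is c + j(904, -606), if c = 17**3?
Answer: 4305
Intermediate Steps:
C(x) = -2 + x
c = 4913
j(v, R) = -2 + R
c + j(904, -606) = 4913 + (-2 - 606) = 4913 - 608 = 4305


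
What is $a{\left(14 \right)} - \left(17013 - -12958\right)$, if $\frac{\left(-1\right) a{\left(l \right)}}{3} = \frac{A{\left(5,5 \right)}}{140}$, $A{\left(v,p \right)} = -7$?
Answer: $- \frac{599417}{20} \approx -29971.0$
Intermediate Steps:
$a{\left(l \right)} = \frac{3}{20}$ ($a{\left(l \right)} = - 3 \left(- \frac{7}{140}\right) = - 3 \left(\left(-7\right) \frac{1}{140}\right) = \left(-3\right) \left(- \frac{1}{20}\right) = \frac{3}{20}$)
$a{\left(14 \right)} - \left(17013 - -12958\right) = \frac{3}{20} - \left(17013 - -12958\right) = \frac{3}{20} - \left(17013 + 12958\right) = \frac{3}{20} - 29971 = - \frac{599417}{20}$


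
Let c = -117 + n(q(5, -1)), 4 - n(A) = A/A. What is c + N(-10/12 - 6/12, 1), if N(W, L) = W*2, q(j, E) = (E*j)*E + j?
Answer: -350/3 ≈ -116.67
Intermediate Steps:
q(j, E) = j + j*E² (q(j, E) = j*E² + j = j + j*E²)
n(A) = 3 (n(A) = 4 - A/A = 4 - 1*1 = 4 - 1 = 3)
c = -114 (c = -117 + 3 = -114)
N(W, L) = 2*W
c + N(-10/12 - 6/12, 1) = -114 + 2*(-10/12 - 6/12) = -114 + 2*(-10*1/12 - 6*1/12) = -114 + 2*(-⅚ - ½) = -114 + 2*(-4/3) = -114 - 8/3 = -350/3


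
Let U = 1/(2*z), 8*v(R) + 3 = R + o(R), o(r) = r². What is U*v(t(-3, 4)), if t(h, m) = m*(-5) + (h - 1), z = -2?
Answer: -549/32 ≈ -17.156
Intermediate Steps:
t(h, m) = -1 + h - 5*m (t(h, m) = -5*m + (-1 + h) = -1 + h - 5*m)
v(R) = -3/8 + R/8 + R²/8 (v(R) = -3/8 + (R + R²)/8 = -3/8 + (R/8 + R²/8) = -3/8 + R/8 + R²/8)
U = -¼ (U = 1/(2*(-2)) = 1/(-4) = -¼ ≈ -0.25000)
U*v(t(-3, 4)) = -(-3/8 + (-1 - 3 - 5*4)/8 + (-1 - 3 - 5*4)²/8)/4 = -(-3/8 + (-1 - 3 - 20)/8 + (-1 - 3 - 20)²/8)/4 = -(-3/8 + (⅛)*(-24) + (⅛)*(-24)²)/4 = -(-3/8 - 3 + (⅛)*576)/4 = -(-3/8 - 3 + 72)/4 = -¼*549/8 = -549/32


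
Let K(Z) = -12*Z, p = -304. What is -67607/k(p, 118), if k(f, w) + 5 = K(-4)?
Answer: -67607/43 ≈ -1572.3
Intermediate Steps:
k(f, w) = 43 (k(f, w) = -5 - 12*(-4) = -5 + 48 = 43)
-67607/k(p, 118) = -67607/43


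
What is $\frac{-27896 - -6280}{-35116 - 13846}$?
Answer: $\frac{10808}{24481} \approx 0.44149$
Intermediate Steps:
$\frac{-27896 - -6280}{-35116 - 13846} = \frac{-27896 + 6280}{-48962} = \left(-21616\right) \left(- \frac{1}{48962}\right) = \frac{10808}{24481}$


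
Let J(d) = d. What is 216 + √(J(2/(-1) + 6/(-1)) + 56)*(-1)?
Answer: 216 - 4*√3 ≈ 209.07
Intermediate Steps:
216 + √(J(2/(-1) + 6/(-1)) + 56)*(-1) = 216 + √((2/(-1) + 6/(-1)) + 56)*(-1) = 216 + √((2*(-1) + 6*(-1)) + 56)*(-1) = 216 + √((-2 - 6) + 56)*(-1) = 216 + √(-8 + 56)*(-1) = 216 + √48*(-1) = 216 + (4*√3)*(-1) = 216 - 4*√3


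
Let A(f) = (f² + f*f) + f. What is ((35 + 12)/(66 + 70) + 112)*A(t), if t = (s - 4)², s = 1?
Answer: 2612709/136 ≈ 19211.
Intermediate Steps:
t = 9 (t = (1 - 4)² = (-3)² = 9)
A(f) = f + 2*f² (A(f) = (f² + f²) + f = 2*f² + f = f + 2*f²)
((35 + 12)/(66 + 70) + 112)*A(t) = ((35 + 12)/(66 + 70) + 112)*(9*(1 + 2*9)) = (47/136 + 112)*(9*(1 + 18)) = (47*(1/136) + 112)*(9*19) = (47/136 + 112)*171 = (15279/136)*171 = 2612709/136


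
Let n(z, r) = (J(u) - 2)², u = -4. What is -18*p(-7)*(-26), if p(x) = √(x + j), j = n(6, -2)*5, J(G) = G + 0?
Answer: 468*√173 ≈ 6155.6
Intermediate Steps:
J(G) = G
n(z, r) = 36 (n(z, r) = (-4 - 2)² = (-6)² = 36)
j = 180 (j = 36*5 = 180)
p(x) = √(180 + x) (p(x) = √(x + 180) = √(180 + x))
-18*p(-7)*(-26) = -18*√(180 - 7)*(-26) = -18*√173*(-26) = 468*√173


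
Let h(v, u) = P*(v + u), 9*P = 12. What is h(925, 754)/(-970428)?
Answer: -1679/727821 ≈ -0.0023069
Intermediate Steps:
P = 4/3 (P = (1/9)*12 = 4/3 ≈ 1.3333)
h(v, u) = 4*u/3 + 4*v/3 (h(v, u) = 4*(v + u)/3 = 4*(u + v)/3 = 4*u/3 + 4*v/3)
h(925, 754)/(-970428) = ((4/3)*754 + (4/3)*925)/(-970428) = (3016/3 + 3700/3)*(-1/970428) = (6716/3)*(-1/970428) = -1679/727821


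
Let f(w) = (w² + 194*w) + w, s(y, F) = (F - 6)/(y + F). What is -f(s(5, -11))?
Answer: -20179/36 ≈ -560.53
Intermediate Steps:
s(y, F) = (-6 + F)/(F + y)
f(w) = w² + 195*w
-f(s(5, -11)) = -(-6 - 11)/(-11 + 5)*(195 + (-6 - 11)/(-11 + 5)) = --17/(-6)*(195 - 17/(-6)) = -(-⅙*(-17))*(195 - ⅙*(-17)) = -17*(195 + 17/6)/6 = -17*1187/(6*6) = -1*20179/36 = -20179/36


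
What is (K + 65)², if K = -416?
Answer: 123201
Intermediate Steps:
(K + 65)² = (-416 + 65)² = (-351)² = 123201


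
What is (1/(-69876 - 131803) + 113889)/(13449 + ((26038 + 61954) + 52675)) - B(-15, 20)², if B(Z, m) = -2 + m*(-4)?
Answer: -104486067578753/15540980382 ≈ -6723.3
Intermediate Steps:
B(Z, m) = -2 - 4*m
(1/(-69876 - 131803) + 113889)/(13449 + ((26038 + 61954) + 52675)) - B(-15, 20)² = (1/(-69876 - 131803) + 113889)/(13449 + ((26038 + 61954) + 52675)) - (-2 - 4*20)² = (1/(-201679) + 113889)/(13449 + (87992 + 52675)) - (-2 - 80)² = (-1/201679 + 113889)/(13449 + 140667) - 1*(-82)² = (22969019630/201679)/154116 - 1*6724 = (22969019630/201679)*(1/154116) - 6724 = 11484509815/15540980382 - 6724 = -104486067578753/15540980382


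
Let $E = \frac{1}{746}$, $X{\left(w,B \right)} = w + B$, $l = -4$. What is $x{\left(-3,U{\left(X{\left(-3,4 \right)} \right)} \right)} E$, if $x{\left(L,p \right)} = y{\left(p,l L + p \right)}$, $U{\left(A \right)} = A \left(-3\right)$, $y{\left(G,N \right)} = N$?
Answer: $\frac{9}{746} \approx 0.012064$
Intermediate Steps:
$X{\left(w,B \right)} = B + w$
$U{\left(A \right)} = - 3 A$
$x{\left(L,p \right)} = p - 4 L$ ($x{\left(L,p \right)} = - 4 L + p = p - 4 L$)
$E = \frac{1}{746} \approx 0.0013405$
$x{\left(-3,U{\left(X{\left(-3,4 \right)} \right)} \right)} E = \left(- 3 \left(4 - 3\right) - -12\right) \frac{1}{746} = \left(\left(-3\right) 1 + 12\right) \frac{1}{746} = \left(-3 + 12\right) \frac{1}{746} = 9 \cdot \frac{1}{746} = \frac{9}{746}$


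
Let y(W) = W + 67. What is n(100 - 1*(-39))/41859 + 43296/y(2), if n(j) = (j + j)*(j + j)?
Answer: 605886620/962757 ≈ 629.32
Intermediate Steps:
y(W) = 67 + W
n(j) = 4*j² (n(j) = (2*j)*(2*j) = 4*j²)
n(100 - 1*(-39))/41859 + 43296/y(2) = (4*(100 - 1*(-39))²)/41859 + 43296/(67 + 2) = (4*(100 + 39)²)*(1/41859) + 43296/69 = (4*139²)*(1/41859) + 43296*(1/69) = (4*19321)*(1/41859) + 14432/23 = 77284*(1/41859) + 14432/23 = 77284/41859 + 14432/23 = 605886620/962757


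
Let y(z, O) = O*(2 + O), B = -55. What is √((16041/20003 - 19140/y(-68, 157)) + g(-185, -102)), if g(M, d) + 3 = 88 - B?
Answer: √3879524637218589883/166444963 ≈ 11.834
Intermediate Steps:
g(M, d) = 140 (g(M, d) = -3 + (88 - 1*(-55)) = -3 + (88 + 55) = -3 + 143 = 140)
√((16041/20003 - 19140/y(-68, 157)) + g(-185, -102)) = √((16041/20003 - 19140*1/(157*(2 + 157))) + 140) = √((16041*(1/20003) - 19140/(157*159)) + 140) = √((16041/20003 - 19140/24963) + 140) = √((16041/20003 - 19140*1/24963) + 140) = √((16041/20003 - 6380/8321) + 140) = √(5858021/166444963 + 140) = √(23308152841/166444963) = √3879524637218589883/166444963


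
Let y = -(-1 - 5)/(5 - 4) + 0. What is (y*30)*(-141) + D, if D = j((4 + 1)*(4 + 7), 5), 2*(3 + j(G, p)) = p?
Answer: -50761/2 ≈ -25381.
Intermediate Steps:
j(G, p) = -3 + p/2
y = 6 (y = -(-6)/1 + 0 = -(-6) + 0 = -1*(-6) + 0 = 6 + 0 = 6)
D = -½ (D = -3 + (½)*5 = -3 + 5/2 = -½ ≈ -0.50000)
(y*30)*(-141) + D = (6*30)*(-141) - ½ = 180*(-141) - ½ = -25380 - ½ = -50761/2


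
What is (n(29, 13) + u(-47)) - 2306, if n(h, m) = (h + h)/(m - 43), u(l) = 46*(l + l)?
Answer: -99479/15 ≈ -6631.9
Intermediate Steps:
u(l) = 92*l (u(l) = 46*(2*l) = 92*l)
n(h, m) = 2*h/(-43 + m) (n(h, m) = (2*h)/(-43 + m) = 2*h/(-43 + m))
(n(29, 13) + u(-47)) - 2306 = (2*29/(-43 + 13) + 92*(-47)) - 2306 = (2*29/(-30) - 4324) - 2306 = (2*29*(-1/30) - 4324) - 2306 = (-29/15 - 4324) - 2306 = -64889/15 - 2306 = -99479/15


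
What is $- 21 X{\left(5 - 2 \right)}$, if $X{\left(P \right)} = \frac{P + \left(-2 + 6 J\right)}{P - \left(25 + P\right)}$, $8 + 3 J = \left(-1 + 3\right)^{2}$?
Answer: $- \frac{147}{25} \approx -5.88$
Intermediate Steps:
$J = - \frac{4}{3}$ ($J = - \frac{8}{3} + \frac{\left(-1 + 3\right)^{2}}{3} = - \frac{8}{3} + \frac{2^{2}}{3} = - \frac{8}{3} + \frac{1}{3} \cdot 4 = - \frac{8}{3} + \frac{4}{3} = - \frac{4}{3} \approx -1.3333$)
$X{\left(P \right)} = \frac{2}{5} - \frac{P}{25}$ ($X{\left(P \right)} = \frac{P + \left(-2 + 6 \left(- \frac{4}{3}\right)\right)}{P - \left(25 + P\right)} = \frac{P - 10}{-25} = \left(P - 10\right) \left(- \frac{1}{25}\right) = \left(-10 + P\right) \left(- \frac{1}{25}\right) = \frac{2}{5} - \frac{P}{25}$)
$- 21 X{\left(5 - 2 \right)} = - 21 \left(\frac{2}{5} - \frac{5 - 2}{25}\right) = - 21 \left(\frac{2}{5} - \frac{3}{25}\right) = \left(-21\right) \frac{7}{25} = - \frac{147}{25}$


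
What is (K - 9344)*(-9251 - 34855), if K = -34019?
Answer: 1912568478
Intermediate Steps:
(K - 9344)*(-9251 - 34855) = (-34019 - 9344)*(-9251 - 34855) = -43363*(-44106) = 1912568478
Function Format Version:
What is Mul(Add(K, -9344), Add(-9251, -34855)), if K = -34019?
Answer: 1912568478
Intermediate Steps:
Mul(Add(K, -9344), Add(-9251, -34855)) = Mul(Add(-34019, -9344), Add(-9251, -34855)) = Mul(-43363, -44106) = 1912568478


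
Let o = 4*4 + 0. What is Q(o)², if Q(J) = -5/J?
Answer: 25/256 ≈ 0.097656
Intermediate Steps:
o = 16 (o = 16 + 0 = 16)
Q(o)² = (-5/16)² = 25/256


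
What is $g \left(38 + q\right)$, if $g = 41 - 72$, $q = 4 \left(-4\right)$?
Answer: $-682$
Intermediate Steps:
$q = -16$
$g = -31$ ($g = 41 - 72 = -31$)
$g \left(38 + q\right) = - 31 \left(38 - 16\right) = \left(-31\right) 22 = -682$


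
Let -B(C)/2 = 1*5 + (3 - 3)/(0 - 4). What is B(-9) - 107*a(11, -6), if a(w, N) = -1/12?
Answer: -13/12 ≈ -1.0833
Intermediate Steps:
B(C) = -10 (B(C) = -2*(1*5 + (3 - 3)/(0 - 4)) = -2*(5 + 0/(-4)) = -2*(5 + 0*(-1/4)) = -2*(5 + 0) = -2*5 = -10)
a(w, N) = -1/12 (a(w, N) = -1*1/12 = -1/12)
B(-9) - 107*a(11, -6) = -10 - 107*(-1/12) = -10 + 107/12 = -13/12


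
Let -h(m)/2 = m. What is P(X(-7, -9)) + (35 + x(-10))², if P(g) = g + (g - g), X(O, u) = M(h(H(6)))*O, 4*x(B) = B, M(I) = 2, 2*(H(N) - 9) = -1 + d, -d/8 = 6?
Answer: 4169/4 ≈ 1042.3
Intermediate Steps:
d = -48 (d = -8*6 = -48)
H(N) = -31/2 (H(N) = 9 + (-1 - 48)/2 = 9 + (½)*(-49) = 9 - 49/2 = -31/2)
h(m) = -2*m
x(B) = B/4
X(O, u) = 2*O
P(g) = g (P(g) = g + 0 = g)
P(X(-7, -9)) + (35 + x(-10))² = 2*(-7) + (35 + (¼)*(-10))² = -14 + (35 - 5/2)² = -14 + (65/2)² = -14 + 4225/4 = 4169/4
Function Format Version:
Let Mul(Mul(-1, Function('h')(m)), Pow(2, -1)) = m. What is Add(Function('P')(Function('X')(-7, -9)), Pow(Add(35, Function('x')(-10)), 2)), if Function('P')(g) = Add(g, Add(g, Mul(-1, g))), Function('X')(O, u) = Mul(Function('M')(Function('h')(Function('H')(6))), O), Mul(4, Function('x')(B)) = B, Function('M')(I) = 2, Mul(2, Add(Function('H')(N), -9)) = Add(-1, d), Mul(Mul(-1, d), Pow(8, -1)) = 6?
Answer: Rational(4169, 4) ≈ 1042.3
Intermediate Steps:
d = -48 (d = Mul(-8, 6) = -48)
Function('H')(N) = Rational(-31, 2) (Function('H')(N) = Add(9, Mul(Rational(1, 2), Add(-1, -48))) = Add(9, Mul(Rational(1, 2), -49)) = Add(9, Rational(-49, 2)) = Rational(-31, 2))
Function('h')(m) = Mul(-2, m)
Function('x')(B) = Mul(Rational(1, 4), B)
Function('X')(O, u) = Mul(2, O)
Function('P')(g) = g (Function('P')(g) = Add(g, 0) = g)
Add(Function('P')(Function('X')(-7, -9)), Pow(Add(35, Function('x')(-10)), 2)) = Add(Mul(2, -7), Pow(Add(35, Mul(Rational(1, 4), -10)), 2)) = Add(-14, Pow(Add(35, Rational(-5, 2)), 2)) = Add(-14, Pow(Rational(65, 2), 2)) = Add(-14, Rational(4225, 4)) = Rational(4169, 4)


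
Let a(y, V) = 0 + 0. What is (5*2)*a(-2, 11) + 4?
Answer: 4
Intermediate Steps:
a(y, V) = 0
(5*2)*a(-2, 11) + 4 = (5*2)*0 + 4 = 10*0 + 4 = 0 + 4 = 4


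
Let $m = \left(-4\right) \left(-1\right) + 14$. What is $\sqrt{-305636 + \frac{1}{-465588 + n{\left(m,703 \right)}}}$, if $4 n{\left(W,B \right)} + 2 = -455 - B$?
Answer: $\frac{i \sqrt{66335943729808102}}{465878} \approx 552.84 i$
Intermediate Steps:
$m = 18$ ($m = 4 + 14 = 18$)
$n{\left(W,B \right)} = - \frac{457}{4} - \frac{B}{4}$ ($n{\left(W,B \right)} = - \frac{1}{2} + \frac{-455 - B}{4} = - \frac{1}{2} - \left(\frac{455}{4} + \frac{B}{4}\right) = - \frac{457}{4} - \frac{B}{4}$)
$\sqrt{-305636 + \frac{1}{-465588 + n{\left(m,703 \right)}}} = \sqrt{-305636 + \frac{1}{-465588 - 290}} = \sqrt{-305636 + \frac{1}{-465878}} = \sqrt{-305636 - \frac{1}{465878}} = \sqrt{- \frac{142389088409}{465878}} = \frac{i \sqrt{66335943729808102}}{465878}$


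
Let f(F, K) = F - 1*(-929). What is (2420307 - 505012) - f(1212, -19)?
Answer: 1913154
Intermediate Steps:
f(F, K) = 929 + F (f(F, K) = F + 929 = 929 + F)
(2420307 - 505012) - f(1212, -19) = (2420307 - 505012) - (929 + 1212) = 1915295 - 1*2141 = 1915295 - 2141 = 1913154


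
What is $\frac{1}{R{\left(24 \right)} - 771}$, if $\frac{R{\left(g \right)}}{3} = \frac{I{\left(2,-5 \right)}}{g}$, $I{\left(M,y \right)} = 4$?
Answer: $- \frac{2}{1541} \approx -0.0012979$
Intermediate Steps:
$R{\left(g \right)} = \frac{12}{g}$ ($R{\left(g \right)} = 3 \frac{4}{g} = \frac{12}{g}$)
$\frac{1}{R{\left(24 \right)} - 771} = \frac{1}{\frac{12}{24} - 771} = \frac{1}{12 \cdot \frac{1}{24} - 771} = \frac{1}{\frac{1}{2} - 771} = \frac{1}{- \frac{1541}{2}} = - \frac{2}{1541}$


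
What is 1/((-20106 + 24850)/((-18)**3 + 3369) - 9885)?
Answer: -2463/24351499 ≈ -0.00010114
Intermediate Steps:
1/((-20106 + 24850)/((-18)**3 + 3369) - 9885) = 1/(4744/(-5832 + 3369) - 9885) = 1/(4744/(-2463) - 9885) = 1/(4744*(-1/2463) - 9885) = 1/(-4744/2463 - 9885) = 1/(-24351499/2463) = -2463/24351499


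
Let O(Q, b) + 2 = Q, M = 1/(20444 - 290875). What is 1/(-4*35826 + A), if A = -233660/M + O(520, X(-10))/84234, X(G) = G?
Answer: 42117/2661321179958511 ≈ 1.5826e-11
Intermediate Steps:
M = -1/270431 (M = 1/(-270431) = -1/270431 ≈ -3.6978e-6)
O(Q, b) = -2 + Q
A = 2661327215493079/42117 (A = -233660/(-1/270431) + (-2 + 520)/84234 = -233660*(-270431) + 518*(1/84234) = 63188907460 + 259/42117 = 2661327215493079/42117 ≈ 6.3189e+10)
1/(-4*35826 + A) = 1/(-4*35826 + 2661327215493079/42117) = 1/(-143304 + 2661327215493079/42117) = 1/(2661321179958511/42117) = 42117/2661321179958511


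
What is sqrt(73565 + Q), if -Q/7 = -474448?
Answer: 3*sqrt(377189) ≈ 1842.5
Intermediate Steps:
Q = 3321136 (Q = -7*(-474448) = 3321136)
sqrt(73565 + Q) = sqrt(73565 + 3321136) = sqrt(3394701) = 3*sqrt(377189)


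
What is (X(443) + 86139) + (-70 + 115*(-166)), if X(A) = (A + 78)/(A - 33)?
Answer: 27461911/410 ≈ 66980.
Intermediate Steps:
X(A) = (78 + A)/(-33 + A)
(X(443) + 86139) + (-70 + 115*(-166)) = ((78 + 443)/(-33 + 443) + 86139) + (-70 + 115*(-166)) = (521/410 + 86139) + (-70 - 19090) = ((1/410)*521 + 86139) - 19160 = (521/410 + 86139) - 19160 = 35317511/410 - 19160 = 27461911/410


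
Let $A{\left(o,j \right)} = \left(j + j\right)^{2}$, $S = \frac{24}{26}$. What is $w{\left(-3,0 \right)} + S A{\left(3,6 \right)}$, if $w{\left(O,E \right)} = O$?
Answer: $\frac{1689}{13} \approx 129.92$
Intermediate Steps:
$S = \frac{12}{13}$ ($S = 24 \cdot \frac{1}{26} = \frac{12}{13} \approx 0.92308$)
$A{\left(o,j \right)} = 4 j^{2}$ ($A{\left(o,j \right)} = \left(2 j\right)^{2} = 4 j^{2}$)
$w{\left(-3,0 \right)} + S A{\left(3,6 \right)} = -3 + \frac{12 \cdot 4 \cdot 6^{2}}{13} = -3 + \frac{12 \cdot 4 \cdot 36}{13} = -3 + \frac{12}{13} \cdot 144 = -3 + \frac{1728}{13} = \frac{1689}{13}$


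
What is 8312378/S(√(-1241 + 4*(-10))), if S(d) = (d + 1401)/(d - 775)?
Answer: -1502454011122/327347 + 9043867264*I*√1281/982041 ≈ -4.5898e+6 + 3.2961e+5*I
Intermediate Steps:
S(d) = (1401 + d)/(-775 + d)
8312378/S(√(-1241 + 4*(-10))) = 8312378/(((1401 + √(-1241 + 4*(-10)))/(-775 + √(-1241 + 4*(-10))))) = 8312378/(((1401 + √(-1241 - 40))/(-775 + √(-1241 - 40)))) = 8312378/(((1401 + √(-1281))/(-775 + √(-1281)))) = 8312378/(((1401 + I*√1281)/(-775 + I*√1281))) = 8312378*((-775 + I*√1281)/(1401 + I*√1281)) = 8312378*(-775 + I*√1281)/(1401 + I*√1281)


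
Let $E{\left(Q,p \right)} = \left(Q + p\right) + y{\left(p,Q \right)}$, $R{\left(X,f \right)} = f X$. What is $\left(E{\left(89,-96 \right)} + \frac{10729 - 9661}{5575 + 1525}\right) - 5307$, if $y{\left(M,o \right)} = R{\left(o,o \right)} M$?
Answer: $- \frac{1359170483}{1775} \approx -7.6573 \cdot 10^{5}$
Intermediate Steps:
$R{\left(X,f \right)} = X f$
$y{\left(M,o \right)} = M o^{2}$ ($y{\left(M,o \right)} = o o M = o^{2} M = M o^{2}$)
$E{\left(Q,p \right)} = Q + p + p Q^{2}$ ($E{\left(Q,p \right)} = \left(Q + p\right) + p Q^{2} = Q + p + p Q^{2}$)
$\left(E{\left(89,-96 \right)} + \frac{10729 - 9661}{5575 + 1525}\right) - 5307 = \left(\left(89 - 96 - 96 \cdot 89^{2}\right) + \frac{10729 - 9661}{5575 + 1525}\right) - 5307 = \left(\left(89 - 96 - 760416\right) + \frac{1068}{7100}\right) - 5307 = \left(\left(89 - 96 - 760416\right) + 1068 \cdot \frac{1}{7100}\right) - 5307 = \left(-760423 + \frac{267}{1775}\right) - 5307 = - \frac{1349750558}{1775} - 5307 = - \frac{1359170483}{1775}$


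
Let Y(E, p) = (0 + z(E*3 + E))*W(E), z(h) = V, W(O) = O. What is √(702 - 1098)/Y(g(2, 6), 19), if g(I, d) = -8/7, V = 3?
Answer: -7*I*√11/4 ≈ -5.8041*I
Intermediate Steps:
g(I, d) = -8/7 (g(I, d) = -8*⅐ = -8/7)
z(h) = 3
Y(E, p) = 3*E (Y(E, p) = (0 + 3)*E = 3*E)
√(702 - 1098)/Y(g(2, 6), 19) = √(702 - 1098)/((3*(-8/7))) = √(-396)/(-24/7) = (6*I*√11)*(-7/24) = -7*I*√11/4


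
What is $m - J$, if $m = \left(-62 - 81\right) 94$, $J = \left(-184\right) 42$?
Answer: $-5714$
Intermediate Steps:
$J = -7728$
$m = -13442$ ($m = \left(-143\right) 94 = -13442$)
$m - J = -13442 - -7728 = -13442 + 7728 = -5714$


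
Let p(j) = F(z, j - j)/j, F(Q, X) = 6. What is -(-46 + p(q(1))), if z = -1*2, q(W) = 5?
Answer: 224/5 ≈ 44.800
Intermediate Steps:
z = -2
p(j) = 6/j
-(-46 + p(q(1))) = -(-46 + 6/5) = -1*(-224/5) = 224/5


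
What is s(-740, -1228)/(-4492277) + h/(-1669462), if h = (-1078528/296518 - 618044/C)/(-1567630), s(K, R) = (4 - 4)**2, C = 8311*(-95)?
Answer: -83535652371/76587530623358352488575 ≈ -1.0907e-12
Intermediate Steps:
C = -789545
s(K, R) = 0 (s(K, R) = 0**2 = 0)
h = 167071304742/91751151716371325 (h = (-1078528/296518 - 618044/(-789545))/(-1567630) = (-1078528*1/296518 - 618044*(-1/789545))*(-1/1567630) = (-539264/148259 + 618044/789545)*(-1/1567630) = -334142609484/117057152155*(-1/1567630) = 167071304742/91751151716371325 ≈ 1.8209e-6)
s(-740, -1228)/(-4492277) + h/(-1669462) = 0/(-4492277) + (167071304742/91751151716371325)/(-1669462) = 0*(-1/4492277) + (167071304742/91751151716371325)*(-1/1669462) = 0 - 83535652371/76587530623358352488575 = -83535652371/76587530623358352488575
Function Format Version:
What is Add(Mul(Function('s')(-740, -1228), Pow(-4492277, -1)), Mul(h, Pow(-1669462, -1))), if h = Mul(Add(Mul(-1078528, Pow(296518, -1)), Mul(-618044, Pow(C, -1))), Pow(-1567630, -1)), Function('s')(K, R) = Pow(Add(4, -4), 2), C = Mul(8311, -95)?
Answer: Rational(-83535652371, 76587530623358352488575) ≈ -1.0907e-12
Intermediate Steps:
C = -789545
Function('s')(K, R) = 0 (Function('s')(K, R) = Pow(0, 2) = 0)
h = Rational(167071304742, 91751151716371325) (h = Mul(Add(Mul(-1078528, Pow(296518, -1)), Mul(-618044, Pow(-789545, -1))), Pow(-1567630, -1)) = Mul(Add(Mul(-1078528, Rational(1, 296518)), Mul(-618044, Rational(-1, 789545))), Rational(-1, 1567630)) = Mul(Add(Rational(-539264, 148259), Rational(618044, 789545)), Rational(-1, 1567630)) = Mul(Rational(-334142609484, 117057152155), Rational(-1, 1567630)) = Rational(167071304742, 91751151716371325) ≈ 1.8209e-6)
Add(Mul(Function('s')(-740, -1228), Pow(-4492277, -1)), Mul(h, Pow(-1669462, -1))) = Add(Mul(0, Pow(-4492277, -1)), Mul(Rational(167071304742, 91751151716371325), Pow(-1669462, -1))) = Add(Mul(0, Rational(-1, 4492277)), Mul(Rational(167071304742, 91751151716371325), Rational(-1, 1669462))) = Add(0, Rational(-83535652371, 76587530623358352488575)) = Rational(-83535652371, 76587530623358352488575)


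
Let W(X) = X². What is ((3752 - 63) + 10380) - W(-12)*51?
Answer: 6725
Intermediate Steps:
((3752 - 63) + 10380) - W(-12)*51 = ((3752 - 63) + 10380) - (-12)²*51 = (3689 + 10380) - 144*51 = 14069 - 1*7344 = 14069 - 7344 = 6725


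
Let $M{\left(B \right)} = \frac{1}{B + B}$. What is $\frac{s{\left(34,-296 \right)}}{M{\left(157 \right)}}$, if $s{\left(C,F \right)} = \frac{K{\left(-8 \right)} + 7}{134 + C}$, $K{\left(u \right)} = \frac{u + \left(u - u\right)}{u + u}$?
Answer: $\frac{785}{56} \approx 14.018$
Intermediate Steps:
$K{\left(u \right)} = \frac{1}{2}$ ($K{\left(u \right)} = \frac{u + 0}{2 u} = u \frac{1}{2 u} = \frac{1}{2}$)
$s{\left(C,F \right)} = \frac{15}{2 \left(134 + C\right)}$ ($s{\left(C,F \right)} = \frac{\frac{1}{2} + 7}{134 + C} = \frac{15}{2 \left(134 + C\right)}$)
$M{\left(B \right)} = \frac{1}{2 B}$
$\frac{s{\left(34,-296 \right)}}{M{\left(157 \right)}} = \frac{\frac{15}{2} \frac{1}{134 + 34}}{\frac{1}{2} \cdot \frac{1}{157}} = \frac{\frac{15}{2} \cdot \frac{1}{168}}{\frac{1}{2} \cdot \frac{1}{157}} = \frac{15}{2} \cdot \frac{1}{168} \frac{1}{\frac{1}{314}} = \frac{5}{112} \cdot 314 = \frac{785}{56}$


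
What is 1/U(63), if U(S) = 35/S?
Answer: 9/5 ≈ 1.8000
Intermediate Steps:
1/U(63) = 1/(35/63) = 1/(35*(1/63)) = 1/(5/9) = 9/5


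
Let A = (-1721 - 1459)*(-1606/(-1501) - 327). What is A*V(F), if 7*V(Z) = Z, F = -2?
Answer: -3111445560/10507 ≈ -2.9613e+5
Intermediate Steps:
V(Z) = Z/7
A = 1555722780/1501 (A = -3180*(-1606*(-1/1501) - 327) = -3180*(1606/1501 - 327) = -3180*(-489221/1501) = 1555722780/1501 ≈ 1.0365e+6)
A*V(F) = 1555722780*((1/7)*(-2))/1501 = (1555722780/1501)*(-2/7) = -3111445560/10507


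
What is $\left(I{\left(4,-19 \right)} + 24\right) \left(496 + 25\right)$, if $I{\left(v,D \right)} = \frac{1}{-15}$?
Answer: $\frac{187039}{15} \approx 12469.0$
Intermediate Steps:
$I{\left(v,D \right)} = - \frac{1}{15}$
$\left(I{\left(4,-19 \right)} + 24\right) \left(496 + 25\right) = \left(- \frac{1}{15} + 24\right) \left(496 + 25\right) = \frac{359}{15} \cdot 521 = \frac{187039}{15}$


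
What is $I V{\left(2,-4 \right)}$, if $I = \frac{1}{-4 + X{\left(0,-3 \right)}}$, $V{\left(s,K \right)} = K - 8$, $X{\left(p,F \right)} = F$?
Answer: $\frac{12}{7} \approx 1.7143$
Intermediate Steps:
$V{\left(s,K \right)} = -8 + K$
$I = - \frac{1}{7}$ ($I = \frac{1}{-4 - 3} = \frac{1}{-7} = - \frac{1}{7} \approx -0.14286$)
$I V{\left(2,-4 \right)} = - \frac{-8 - 4}{7} = \left(- \frac{1}{7}\right) \left(-12\right) = \frac{12}{7}$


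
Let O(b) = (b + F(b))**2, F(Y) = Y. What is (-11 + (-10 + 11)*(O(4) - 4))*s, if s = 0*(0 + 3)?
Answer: 0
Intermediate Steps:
s = 0 (s = 0*3 = 0)
O(b) = 4*b**2 (O(b) = (b + b)**2 = (2*b)**2 = 4*b**2)
(-11 + (-10 + 11)*(O(4) - 4))*s = (-11 + (-10 + 11)*(4*4**2 - 4))*0 = (-11 + 1*(4*16 - 4))*0 = (-11 + 1*(64 - 4))*0 = (-11 + 1*60)*0 = (-11 + 60)*0 = 49*0 = 0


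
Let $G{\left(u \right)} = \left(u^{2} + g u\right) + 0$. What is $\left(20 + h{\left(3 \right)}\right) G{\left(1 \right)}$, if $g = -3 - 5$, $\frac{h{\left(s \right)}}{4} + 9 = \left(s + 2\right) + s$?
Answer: $-112$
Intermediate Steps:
$h{\left(s \right)} = -28 + 8 s$ ($h{\left(s \right)} = -36 + 4 \left(\left(s + 2\right) + s\right) = -36 + 4 \left(\left(2 + s\right) + s\right) = -36 + 4 \left(2 + 2 s\right) = -36 + \left(8 + 8 s\right) = -28 + 8 s$)
$g = -8$
$G{\left(u \right)} = u^{2} - 8 u$ ($G{\left(u \right)} = \left(u^{2} - 8 u\right) + 0 = u^{2} - 8 u$)
$\left(20 + h{\left(3 \right)}\right) G{\left(1 \right)} = \left(20 + \left(-28 + 8 \cdot 3\right)\right) 1 \left(-8 + 1\right) = \left(20 + \left(-28 + 24\right)\right) 1 \left(-7\right) = \left(20 - 4\right) \left(-7\right) = 16 \left(-7\right) = -112$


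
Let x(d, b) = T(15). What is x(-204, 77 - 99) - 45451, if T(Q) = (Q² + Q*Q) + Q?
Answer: -44986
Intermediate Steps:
T(Q) = Q + 2*Q² (T(Q) = (Q² + Q²) + Q = 2*Q² + Q = Q + 2*Q²)
x(d, b) = 465 (x(d, b) = 15*(1 + 2*15) = 15*(1 + 30) = 15*31 = 465)
x(-204, 77 - 99) - 45451 = 465 - 45451 = -44986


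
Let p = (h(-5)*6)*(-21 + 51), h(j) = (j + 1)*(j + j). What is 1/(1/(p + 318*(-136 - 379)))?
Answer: -156570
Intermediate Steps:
h(j) = 2*j*(1 + j) (h(j) = (1 + j)*(2*j) = 2*j*(1 + j))
p = 7200 (p = ((2*(-5)*(1 - 5))*6)*(-21 + 51) = ((2*(-5)*(-4))*6)*30 = (40*6)*30 = 240*30 = 7200)
1/(1/(p + 318*(-136 - 379))) = 1/(1/(7200 + 318*(-136 - 379))) = 1/(1/(7200 + 318*(-515))) = 1/(1/(7200 - 163770)) = 1/(1/(-156570)) = 1/(-1/156570) = -156570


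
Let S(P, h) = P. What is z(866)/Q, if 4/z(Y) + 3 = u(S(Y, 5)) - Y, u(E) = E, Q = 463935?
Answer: -4/1391805 ≈ -2.8740e-6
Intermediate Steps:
z(Y) = -4/3 (z(Y) = 4/(-3 + (Y - Y)) = 4/(-3 + 0) = 4/(-3) = 4*(-1/3) = -4/3)
z(866)/Q = -4/3/463935 = -4/3*1/463935 = -4/1391805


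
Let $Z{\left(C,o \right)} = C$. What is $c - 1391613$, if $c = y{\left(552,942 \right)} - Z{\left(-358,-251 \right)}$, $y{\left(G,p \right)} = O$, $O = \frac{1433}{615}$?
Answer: $- \frac{855620392}{615} \approx -1.3913 \cdot 10^{6}$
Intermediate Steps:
$O = \frac{1433}{615}$ ($O = 1433 \cdot \frac{1}{615} = \frac{1433}{615} \approx 2.3301$)
$y{\left(G,p \right)} = \frac{1433}{615}$
$c = \frac{221603}{615}$ ($c = \frac{1433}{615} - -358 = \frac{1433}{615} + 358 = \frac{221603}{615} \approx 360.33$)
$c - 1391613 = \frac{221603}{615} - 1391613 = - \frac{855620392}{615}$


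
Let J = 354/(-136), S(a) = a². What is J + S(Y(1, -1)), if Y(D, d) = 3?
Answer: 435/68 ≈ 6.3971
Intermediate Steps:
J = -177/68 (J = 354*(-1/136) = -177/68 ≈ -2.6029)
J + S(Y(1, -1)) = -177/68 + 3² = -177/68 + 9 = 435/68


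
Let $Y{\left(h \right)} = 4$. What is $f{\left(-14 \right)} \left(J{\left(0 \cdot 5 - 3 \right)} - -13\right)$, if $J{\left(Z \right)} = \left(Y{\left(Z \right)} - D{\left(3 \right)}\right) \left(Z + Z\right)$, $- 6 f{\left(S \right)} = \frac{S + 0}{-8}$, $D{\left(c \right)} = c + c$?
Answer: $- \frac{175}{24} \approx -7.2917$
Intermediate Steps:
$D{\left(c \right)} = 2 c$
$f{\left(S \right)} = \frac{S}{48}$ ($f{\left(S \right)} = - \frac{\left(S + 0\right) \frac{1}{-8}}{6} = - \frac{S \left(- \frac{1}{8}\right)}{6} = - \frac{\left(- \frac{1}{8}\right) S}{6} = \frac{S}{48}$)
$J{\left(Z \right)} = - 4 Z$ ($J{\left(Z \right)} = \left(4 - 2 \cdot 3\right) \left(Z + Z\right) = \left(4 - 6\right) 2 Z = - 2 \cdot 2 Z = - 4 Z$)
$f{\left(-14 \right)} \left(J{\left(0 \cdot 5 - 3 \right)} - -13\right) = \frac{1}{48} \left(-14\right) \left(- 4 \left(0 \cdot 5 - 3\right) - -13\right) = - \frac{7 \left(- 4 \left(0 - 3\right) + 13\right)}{24} = - \frac{7 \left(\left(-4\right) \left(-3\right) + 13\right)}{24} = - \frac{7 \left(12 + 13\right)}{24} = \left(- \frac{7}{24}\right) 25 = - \frac{175}{24}$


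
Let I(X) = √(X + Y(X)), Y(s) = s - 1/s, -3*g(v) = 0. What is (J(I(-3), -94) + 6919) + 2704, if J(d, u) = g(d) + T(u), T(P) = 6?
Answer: 9629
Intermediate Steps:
g(v) = 0 (g(v) = -⅓*0 = 0)
I(X) = √(-1/X + 2*X) (I(X) = √(X + (X - 1/X)) = √(-1/X + 2*X))
J(d, u) = 6 (J(d, u) = 0 + 6 = 6)
(J(I(-3), -94) + 6919) + 2704 = (6 + 6919) + 2704 = 6925 + 2704 = 9629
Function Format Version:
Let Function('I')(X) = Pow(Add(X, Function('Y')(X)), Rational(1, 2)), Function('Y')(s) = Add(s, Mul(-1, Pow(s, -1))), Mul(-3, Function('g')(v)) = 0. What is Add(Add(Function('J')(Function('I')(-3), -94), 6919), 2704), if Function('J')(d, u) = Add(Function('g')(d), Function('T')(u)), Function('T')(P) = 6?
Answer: 9629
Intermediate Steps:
Function('g')(v) = 0 (Function('g')(v) = Mul(Rational(-1, 3), 0) = 0)
Function('I')(X) = Pow(Add(Mul(-1, Pow(X, -1)), Mul(2, X)), Rational(1, 2)) (Function('I')(X) = Pow(Add(X, Add(X, Mul(-1, Pow(X, -1)))), Rational(1, 2)) = Pow(Add(Mul(-1, Pow(X, -1)), Mul(2, X)), Rational(1, 2)))
Function('J')(d, u) = 6 (Function('J')(d, u) = Add(0, 6) = 6)
Add(Add(Function('J')(Function('I')(-3), -94), 6919), 2704) = Add(Add(6, 6919), 2704) = Add(6925, 2704) = 9629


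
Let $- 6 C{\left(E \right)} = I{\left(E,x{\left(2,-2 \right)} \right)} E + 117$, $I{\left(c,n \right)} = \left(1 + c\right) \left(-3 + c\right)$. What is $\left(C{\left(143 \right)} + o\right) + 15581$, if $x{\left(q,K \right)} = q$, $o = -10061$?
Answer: $- \frac{949959}{2} \approx -4.7498 \cdot 10^{5}$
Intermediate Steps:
$C{\left(E \right)} = - \frac{39}{2} - \frac{E \left(-3 + E^{2} - 2 E\right)}{6}$ ($C{\left(E \right)} = - \frac{\left(-3 + E^{2} - 2 E\right) E + 117}{6} = - \frac{E \left(-3 + E^{2} - 2 E\right) + 117}{6} = - \frac{117 + E \left(-3 + E^{2} - 2 E\right)}{6} = - \frac{39}{2} - \frac{E \left(-3 + E^{2} - 2 E\right)}{6}$)
$\left(C{\left(143 \right)} + o\right) + 15581 = \left(\left(- \frac{39}{2} + \frac{1}{6} \cdot 143 \left(3 - 143^{2} + 2 \cdot 143\right)\right) - 10061\right) + 15581 = \left(\left(- \frac{39}{2} + \frac{1}{6} \cdot 143 \left(3 - 20449 + 286\right)\right) - 10061\right) + 15581 = \left(\left(- \frac{39}{2} + \frac{1}{6} \cdot 143 \left(-20160\right)\right) - 10061\right) + 15581 = \left(\left(- \frac{39}{2} - 480480\right) - 10061\right) + 15581 = \left(- \frac{960999}{2} - 10061\right) + 15581 = - \frac{981121}{2} + 15581 = - \frac{949959}{2}$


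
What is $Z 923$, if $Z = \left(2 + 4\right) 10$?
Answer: $55380$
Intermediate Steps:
$Z = 60$ ($Z = 6 \cdot 10 = 60$)
$Z 923 = 60 \cdot 923 = 55380$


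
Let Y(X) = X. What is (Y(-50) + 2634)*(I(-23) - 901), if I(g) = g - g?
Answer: -2328184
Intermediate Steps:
I(g) = 0
(Y(-50) + 2634)*(I(-23) - 901) = (-50 + 2634)*(0 - 901) = 2584*(-901) = -2328184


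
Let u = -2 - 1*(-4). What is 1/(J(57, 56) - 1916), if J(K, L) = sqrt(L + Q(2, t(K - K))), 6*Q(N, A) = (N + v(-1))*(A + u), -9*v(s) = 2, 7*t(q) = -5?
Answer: -10059/19272748 - sqrt(1554)/19272748 ≈ -0.00052397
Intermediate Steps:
t(q) = -5/7 (t(q) = (1/7)*(-5) = -5/7)
v(s) = -2/9 (v(s) = -1/9*2 = -2/9)
u = 2 (u = -2 + 4 = 2)
Q(N, A) = (2 + A)*(-2/9 + N)/6 (Q(N, A) = ((N - 2/9)*(A + 2))/6 = ((-2/9 + N)*(2 + A))/6 = ((2 + A)*(-2/9 + N))/6 = (2 + A)*(-2/9 + N)/6)
J(K, L) = sqrt(8/21 + L) (J(K, L) = sqrt(L + (-2/27 - 1/27*(-5/7) + (1/3)*2 + (1/6)*(-5/7)*2)) = sqrt(L + (-2/27 + 5/189 + 2/3 - 5/21)) = sqrt(L + 8/21) = sqrt(8/21 + L))
1/(J(57, 56) - 1916) = 1/(sqrt(168 + 441*56)/21 - 1916) = 1/(sqrt(168 + 24696)/21 - 1916) = 1/(sqrt(24864)/21 - 1916) = 1/((4*sqrt(1554))/21 - 1916) = 1/(4*sqrt(1554)/21 - 1916) = 1/(-1916 + 4*sqrt(1554)/21)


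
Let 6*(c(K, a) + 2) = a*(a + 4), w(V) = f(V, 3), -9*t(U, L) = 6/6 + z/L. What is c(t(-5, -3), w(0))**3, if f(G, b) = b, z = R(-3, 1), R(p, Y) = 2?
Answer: 27/8 ≈ 3.3750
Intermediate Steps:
z = 2
t(U, L) = -1/9 - 2/(9*L) (t(U, L) = -(6/6 + 2/L)/9 = -(6*(1/6) + 2/L)/9 = -(1 + 2/L)/9 = -1/9 - 2/(9*L))
w(V) = 3
c(K, a) = -2 + a*(4 + a)/6 (c(K, a) = -2 + (a*(a + 4))/6 = -2 + (a*(4 + a))/6 = -2 + a*(4 + a)/6)
c(t(-5, -3), w(0))**3 = (-2 + (1/6)*3**2 + (2/3)*3)**3 = (-2 + (1/6)*9 + 2)**3 = (-2 + 3/2 + 2)**3 = (3/2)**3 = 27/8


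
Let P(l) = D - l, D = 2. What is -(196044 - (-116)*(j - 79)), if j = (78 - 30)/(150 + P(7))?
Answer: -934592/5 ≈ -1.8692e+5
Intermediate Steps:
P(l) = 2 - l
j = 48/145 (j = (78 - 30)/(150 + (2 - 1*7)) = 48/(150 + (2 - 7)) = 48/(150 - 5) = 48/145 ≈ 0.33103)
-(196044 - (-116)*(j - 79)) = -(196044 - (-116)*(48/145 - 79)) = -(196044 - (-116)*(-11407)/145) = -(196044 - 1*45628/5) = -(196044 - 45628/5) = -1*934592/5 = -934592/5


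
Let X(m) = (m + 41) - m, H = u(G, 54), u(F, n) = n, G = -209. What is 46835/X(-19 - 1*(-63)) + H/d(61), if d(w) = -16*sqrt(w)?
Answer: 46835/41 - 27*sqrt(61)/488 ≈ 1141.9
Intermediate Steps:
H = 54
X(m) = 41 (X(m) = (41 + m) - m = 41)
46835/X(-19 - 1*(-63)) + H/d(61) = 46835/41 + 54/((-16*sqrt(61))) = 46835*(1/41) + 54*(-sqrt(61)/976) = 46835/41 - 27*sqrt(61)/488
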